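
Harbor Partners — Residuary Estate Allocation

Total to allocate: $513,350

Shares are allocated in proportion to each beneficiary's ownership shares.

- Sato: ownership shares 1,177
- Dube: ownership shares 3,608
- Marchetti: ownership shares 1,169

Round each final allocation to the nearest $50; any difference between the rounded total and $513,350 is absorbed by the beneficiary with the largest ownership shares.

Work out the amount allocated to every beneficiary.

Sum of ownership shares: 5,954.
Pro-rata amounts: Sato 1,177/5,954 × $513,350 = 101,480.17; Dube 3,608/5,954 × $513,350 = 311,079.41; Marchetti 1,169/5,954 × $513,350 = 100,790.42.
At nearest $50: Sato $101,500; Dube $311,100; Marchetti $100,800. Sum = $513,400.
Difference $513,350 − $513,400 = −$50 applied to largest ownership shares (Dube): Dube becomes $311,050.

Sato: $101,500 · Dube: $311,050 · Marchetti: $100,800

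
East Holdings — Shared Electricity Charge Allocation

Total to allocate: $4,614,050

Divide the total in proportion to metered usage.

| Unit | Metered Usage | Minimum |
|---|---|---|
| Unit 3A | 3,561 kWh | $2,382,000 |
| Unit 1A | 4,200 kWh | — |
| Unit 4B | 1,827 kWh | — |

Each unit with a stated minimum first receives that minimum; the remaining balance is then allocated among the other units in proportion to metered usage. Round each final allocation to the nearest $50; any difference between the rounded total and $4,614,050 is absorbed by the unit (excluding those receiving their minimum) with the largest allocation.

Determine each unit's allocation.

Fund the minimums — Unit 3A $2,382,000. Balance $2,232,050.
Balance split over remaining metered usage 6,027: Unit 1A 1,555,435.54 → $1,555,450; Unit 4B 676,614.46 → $676,600.

Unit 3A: $2,382,000 | Unit 1A: $1,555,450 | Unit 4B: $676,600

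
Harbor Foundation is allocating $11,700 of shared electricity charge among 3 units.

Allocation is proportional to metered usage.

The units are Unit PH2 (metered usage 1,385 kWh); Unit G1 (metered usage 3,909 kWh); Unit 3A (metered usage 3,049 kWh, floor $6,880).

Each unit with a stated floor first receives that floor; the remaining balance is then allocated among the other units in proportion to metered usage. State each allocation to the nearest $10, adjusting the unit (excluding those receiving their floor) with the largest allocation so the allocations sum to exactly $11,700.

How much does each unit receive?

Unit PH2: $1,260; Unit G1: $3,560; Unit 3A: $6,880

Guaranteed amounts: Unit 3A $6,880. Residual $4,820.
Residual split over remaining metered usage 5,294: Unit PH2 1,260.99 → $1,260; Unit G1 3,559.01 → $3,560.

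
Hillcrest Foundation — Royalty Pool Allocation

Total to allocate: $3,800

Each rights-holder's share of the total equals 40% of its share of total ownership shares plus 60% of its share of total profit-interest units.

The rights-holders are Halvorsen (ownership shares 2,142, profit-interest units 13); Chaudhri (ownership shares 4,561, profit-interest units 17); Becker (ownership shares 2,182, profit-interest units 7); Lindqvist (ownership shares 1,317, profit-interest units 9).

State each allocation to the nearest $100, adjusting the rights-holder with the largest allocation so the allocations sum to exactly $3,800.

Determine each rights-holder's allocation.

Halvorsen: $1,000 · Chaudhri: $1,500 · Becker: $700 · Lindqvist: $600

Ownership shares total 10,202; profit-interest units total 46.
Blended shares (40% ownership shares + 60% profit-interest units): Halvorsen 0.2535; Chaudhri 0.4006; Becker 0.1769; Lindqvist 0.1690.
Pro-rata amounts: Halvorsen 963.49; Chaudhri 1,522.15; Becker 672.05; Lindqvist 642.31.
After rounding ($100): Halvorsen $1,000; Chaudhri $1,500; Becker $700; Lindqvist $600. Sum = $3,800.
Sum already equals the total — no adjustment.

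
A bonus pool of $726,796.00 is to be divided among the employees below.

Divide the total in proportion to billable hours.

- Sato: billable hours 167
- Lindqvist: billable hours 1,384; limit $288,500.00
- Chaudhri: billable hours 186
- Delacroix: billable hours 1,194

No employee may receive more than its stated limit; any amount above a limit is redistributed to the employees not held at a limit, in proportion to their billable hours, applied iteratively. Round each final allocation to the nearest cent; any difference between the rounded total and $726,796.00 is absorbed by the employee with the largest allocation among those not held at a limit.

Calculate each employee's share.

Sato: $47,314.44 | Lindqvist: $288,500.00 | Chaudhri: $52,697.52 | Delacroix: $338,284.04

Billable hours total: 2,931.
Pro-rata shares before constraints: Sato 41,410.7581; Lindqvist 343,188.5582; Chaudhri 46,122.1617; Delacroix 296,074.5220.
Cap binds for Lindqvist ($288,500.00); residual $438,296.00 reallocated over remaining billable hours 1,547.
Shares after redistribution: Sato 47,314.4357 → $47,314.44; Chaudhri 52,697.5152 → $52,697.52; Delacroix 338,284.0491 → $338,284.05.
Rounding difference −$0.01 applied to Delacroix → $338,284.04.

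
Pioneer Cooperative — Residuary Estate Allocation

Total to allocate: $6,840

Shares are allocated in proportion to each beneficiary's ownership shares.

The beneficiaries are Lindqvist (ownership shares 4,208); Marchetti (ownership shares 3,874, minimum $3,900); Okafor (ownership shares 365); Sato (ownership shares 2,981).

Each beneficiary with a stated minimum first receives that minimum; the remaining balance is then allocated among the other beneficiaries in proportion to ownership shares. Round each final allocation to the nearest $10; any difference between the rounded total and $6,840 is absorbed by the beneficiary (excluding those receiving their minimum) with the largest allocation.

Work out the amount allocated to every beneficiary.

Minimums first: Marchetti $3,900. Remaining pool $2,940.
Remaining pool split over remaining ownership shares 7,554: Lindqvist 1,637.74 → $1,640; Okafor 142.06 → $140; Sato 1,160.20 → $1,160.

Lindqvist: $1,640 | Marchetti: $3,900 | Okafor: $140 | Sato: $1,160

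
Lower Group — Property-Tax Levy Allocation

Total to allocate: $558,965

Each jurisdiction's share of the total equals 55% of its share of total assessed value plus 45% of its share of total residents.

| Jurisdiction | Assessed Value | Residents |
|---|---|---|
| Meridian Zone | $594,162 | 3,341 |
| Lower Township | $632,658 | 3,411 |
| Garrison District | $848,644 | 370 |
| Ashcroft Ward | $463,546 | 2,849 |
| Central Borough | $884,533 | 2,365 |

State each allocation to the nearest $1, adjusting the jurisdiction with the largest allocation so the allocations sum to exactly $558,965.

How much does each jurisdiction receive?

Meridian Zone: $121,479 · Lower Township: $126,363 · Garrison District: $83,752 · Ashcroft Ward: $99,718 · Central Borough: $127,653

Assessed value total 3,423,543; residents total 12,336.
Composite weights (55% assessed value + 45% residents): Meridian Zone 0.2173; Lower Township 0.2261; Garrison District 0.1498; Ashcroft Ward 0.1784; Central Borough 0.2284.
Pro-rata amounts: Meridian Zone 121,479.01; Lower Township 126,363.24; Garrison District 83,751.78; Ashcroft Ward 99,717.82; Central Borough 127,653.15.
After rounding ($1): Meridian Zone $121,479; Lower Township $126,363; Garrison District $83,752; Ashcroft Ward $99,718; Central Borough $127,653. Sum = $558,965.
Rounded total matches; no reconciliation needed.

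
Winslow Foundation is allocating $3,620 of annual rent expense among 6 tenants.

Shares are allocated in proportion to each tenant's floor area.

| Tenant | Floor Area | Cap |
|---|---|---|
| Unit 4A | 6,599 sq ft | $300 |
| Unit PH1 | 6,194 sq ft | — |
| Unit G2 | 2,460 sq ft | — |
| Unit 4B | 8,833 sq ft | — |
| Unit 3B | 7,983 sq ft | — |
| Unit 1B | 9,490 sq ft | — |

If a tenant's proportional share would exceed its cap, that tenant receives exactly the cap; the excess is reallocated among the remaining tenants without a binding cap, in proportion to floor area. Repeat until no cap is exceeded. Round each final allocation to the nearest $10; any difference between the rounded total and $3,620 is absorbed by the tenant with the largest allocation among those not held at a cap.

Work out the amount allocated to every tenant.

Floor area total: 41,559.
Unconstrained shares: Unit 4A 574.81; Unit PH1 539.53; Unit G2 214.28; Unit 4B 769.40; Unit 3B 695.36; Unit 1B 826.63.
Held at cap: Unit 4A ($300); residual $3,320 reallocated over remaining floor area 34,960.
Shares after redistribution: Unit PH1 588.22 → $590; Unit G2 233.62 → $230; Unit 4B 838.83 → $840; Unit 3B 758.11 → $760; Unit 1B 901.22 → $900.

Unit 4A: $300; Unit PH1: $590; Unit G2: $230; Unit 4B: $840; Unit 3B: $760; Unit 1B: $900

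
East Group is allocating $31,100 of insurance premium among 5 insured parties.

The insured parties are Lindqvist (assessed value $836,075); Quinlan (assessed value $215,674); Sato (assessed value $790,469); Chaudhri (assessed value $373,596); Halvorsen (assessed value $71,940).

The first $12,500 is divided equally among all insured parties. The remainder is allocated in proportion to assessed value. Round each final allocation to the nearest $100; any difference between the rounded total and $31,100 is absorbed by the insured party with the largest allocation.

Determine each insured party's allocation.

Lindqvist: $9,300 · Quinlan: $4,300 · Sato: $8,900 · Chaudhri: $5,500 · Halvorsen: $3,100

$12,500 shared equally gives $2,500 per insured party.
Remainder $18,600 by assessed value (total 2,287,754): Lindqvist 6,797.49 → $6,800; Quinlan 1,753.48 → $1,800; Sato 6,426.71 → $6,400; Chaudhri 3,037.43 → $3,000; Halvorsen 584.89 → $600.
Totals: Lindqvist $2,500 + $6,800 = $9,300; Quinlan $2,500 + $1,800 = $4,300; Sato $2,500 + $6,400 = $8,900; Chaudhri $2,500 + $3,000 = $5,500; Halvorsen $2,500 + $600 = $3,100.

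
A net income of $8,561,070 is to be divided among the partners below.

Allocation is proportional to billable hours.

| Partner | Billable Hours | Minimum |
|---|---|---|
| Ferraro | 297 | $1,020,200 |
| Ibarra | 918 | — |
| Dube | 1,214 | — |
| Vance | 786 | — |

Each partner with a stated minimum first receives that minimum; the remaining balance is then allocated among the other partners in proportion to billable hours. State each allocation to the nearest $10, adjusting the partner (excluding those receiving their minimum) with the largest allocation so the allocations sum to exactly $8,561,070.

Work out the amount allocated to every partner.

Ferraro: $1,020,200 | Ibarra: $2,372,350 | Dube: $3,137,290 | Vance: $2,031,230

Fund the minimums — Ferraro $1,020,200. Residual $7,540,870.
Residual split over remaining billable hours 2,918: Ibarra 2,372,350.47 → $2,372,350; Dube 3,137,291.36 → $3,137,290; Vance 2,031,228.18 → $2,031,230.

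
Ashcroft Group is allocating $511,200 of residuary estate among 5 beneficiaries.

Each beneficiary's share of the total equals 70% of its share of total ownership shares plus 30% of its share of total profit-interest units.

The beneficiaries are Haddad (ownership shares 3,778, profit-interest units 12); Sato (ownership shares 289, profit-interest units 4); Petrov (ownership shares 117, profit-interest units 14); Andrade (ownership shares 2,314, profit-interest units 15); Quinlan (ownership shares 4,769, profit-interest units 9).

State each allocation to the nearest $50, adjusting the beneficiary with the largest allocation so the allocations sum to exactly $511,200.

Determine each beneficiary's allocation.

Haddad: $154,050; Sato: $20,550; Petrov: $43,500; Andrade: $116,100; Quinlan: $177,000

Totals — ownership shares 11,267, profit-interest units 54.
Composite weights (70% ownership shares + 30% profit-interest units): Haddad 0.3014; Sato 0.0402; Petrov 0.0850; Andrade 0.2271; Quinlan 0.3463.
Proportional shares: Haddad 154,069.31; Sato 20,538.64; Petrov 43,475.92; Andrade 116,092.66; Quinlan 177,023.47.
Rounded to nearest $50: Haddad $154,050; Sato $20,550; Petrov $43,500; Andrade $116,100; Quinlan $177,000. Sum = $511,200.
Sum already equals the total — no adjustment.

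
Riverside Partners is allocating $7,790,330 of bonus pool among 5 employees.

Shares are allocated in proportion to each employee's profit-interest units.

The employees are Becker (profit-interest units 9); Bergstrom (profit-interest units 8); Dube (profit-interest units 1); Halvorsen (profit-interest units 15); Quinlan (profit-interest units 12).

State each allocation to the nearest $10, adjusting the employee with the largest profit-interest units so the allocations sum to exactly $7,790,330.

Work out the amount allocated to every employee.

Profit-interest units total: 45.
Proportional shares: Becker 9/45 × $7,790,330 = 1,558,066.00; Bergstrom 8/45 × $7,790,330 = 1,384,947.56; Dube 1/45 × $7,790,330 = 173,118.44; Halvorsen 15/45 × $7,790,330 = 2,596,776.67; Quinlan 12/45 × $7,790,330 = 2,077,421.33.
After rounding ($10): Becker $1,558,070; Bergstrom $1,384,950; Dube $173,120; Halvorsen $2,596,780; Quinlan $2,077,420. Sum = $7,790,340.
Difference $7,790,330 − $7,790,340 = −$10 applied to largest profit-interest units (Halvorsen): Halvorsen becomes $2,596,770.

Becker: $1,558,070 | Bergstrom: $1,384,950 | Dube: $173,120 | Halvorsen: $2,596,770 | Quinlan: $2,077,420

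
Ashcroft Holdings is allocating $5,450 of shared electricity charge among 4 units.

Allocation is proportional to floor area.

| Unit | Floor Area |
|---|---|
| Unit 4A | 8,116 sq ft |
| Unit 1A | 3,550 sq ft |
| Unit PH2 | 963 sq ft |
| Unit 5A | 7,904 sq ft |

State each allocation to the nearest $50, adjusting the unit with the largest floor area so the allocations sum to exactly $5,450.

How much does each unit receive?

Combined floor area = 8,116 + 3,550 + 963 + 7,904 = 20,533.
Proportional shares: Unit 4A 2,154.20; Unit 1A 942.26; Unit PH2 255.61; Unit 5A 2,097.93.
At nearest $50: Unit 4A $2,150; Unit 1A $950; Unit PH2 $250; Unit 5A $2,100. Sum = $5,450.
Rounded total matches; no reconciliation needed.

Unit 4A: $2,150; Unit 1A: $950; Unit PH2: $250; Unit 5A: $2,100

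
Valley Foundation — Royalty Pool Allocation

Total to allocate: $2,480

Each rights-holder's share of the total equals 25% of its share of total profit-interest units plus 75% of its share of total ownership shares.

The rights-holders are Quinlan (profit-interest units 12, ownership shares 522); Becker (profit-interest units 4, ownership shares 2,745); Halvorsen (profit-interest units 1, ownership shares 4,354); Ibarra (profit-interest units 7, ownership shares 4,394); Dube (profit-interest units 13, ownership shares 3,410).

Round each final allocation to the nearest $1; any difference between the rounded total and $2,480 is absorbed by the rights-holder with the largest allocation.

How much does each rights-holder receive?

Quinlan: $264 | Becker: $398 | Halvorsen: $542 | Ibarra: $647 | Dube: $629

Totals — profit-interest units 37, ownership shares 15,425.
Combined weights (25% profit-interest units + 75% ownership shares): Quinlan 0.1065; Becker 0.1605; Halvorsen 0.2185; Ibarra 0.2609; Dube 0.2536.
Proportional shares: Quinlan 264.03; Becker 398.03; Halvorsen 541.78; Ibarra 647.14; Dube 629.03.
At nearest $1: Quinlan $264; Becker $398; Halvorsen $542; Ibarra $647; Dube $629. Sum = $2,480.
Rounded total matches; no reconciliation needed.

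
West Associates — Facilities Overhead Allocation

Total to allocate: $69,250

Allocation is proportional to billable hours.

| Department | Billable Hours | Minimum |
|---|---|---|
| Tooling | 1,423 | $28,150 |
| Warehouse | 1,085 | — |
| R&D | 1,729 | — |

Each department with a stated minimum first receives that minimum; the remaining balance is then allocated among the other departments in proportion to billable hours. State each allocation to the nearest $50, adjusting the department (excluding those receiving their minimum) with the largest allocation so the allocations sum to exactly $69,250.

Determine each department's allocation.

Fund the minimums — Tooling $28,150. Remaining pool $41,100.
Remaining pool split over remaining billable hours 2,814: Warehouse 15,847.01 → $15,850; R&D 25,252.99 → $25,250.

Tooling: $28,150; Warehouse: $15,850; R&D: $25,250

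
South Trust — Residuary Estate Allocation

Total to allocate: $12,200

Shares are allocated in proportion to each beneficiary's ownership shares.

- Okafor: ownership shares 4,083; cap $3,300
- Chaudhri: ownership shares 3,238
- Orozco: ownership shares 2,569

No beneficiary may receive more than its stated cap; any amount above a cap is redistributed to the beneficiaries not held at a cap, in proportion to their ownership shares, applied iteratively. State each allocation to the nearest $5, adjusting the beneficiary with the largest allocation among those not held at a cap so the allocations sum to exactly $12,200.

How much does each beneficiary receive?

Okafor: $3,300 | Chaudhri: $4,965 | Orozco: $3,935

Ownership shares total: 9,890.
Proportional shares (ignoring caps): Okafor 5,036.66; Chaudhri 3,994.30; Orozco 3,169.04.
Capped: Okafor ($3,300); balance $8,900 reallocated over remaining ownership shares 5,807.
Shares after redistribution: Chaudhri 4,962.67 → $4,965; Orozco 3,937.33 → $3,935.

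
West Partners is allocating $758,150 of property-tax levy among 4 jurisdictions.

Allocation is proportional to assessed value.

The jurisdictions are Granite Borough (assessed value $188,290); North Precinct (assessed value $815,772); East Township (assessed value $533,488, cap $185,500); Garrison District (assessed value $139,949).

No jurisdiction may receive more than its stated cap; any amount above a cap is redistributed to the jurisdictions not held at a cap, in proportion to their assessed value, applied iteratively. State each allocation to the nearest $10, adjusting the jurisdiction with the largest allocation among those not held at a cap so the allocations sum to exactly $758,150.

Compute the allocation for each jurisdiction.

Sum of assessed value: 1,677,499.
Pro-rata shares before constraints: Granite Borough 85,098.15; North Precinct 368,690.26; East Township 241,111.28; Garrison District 63,250.31.
Capped: East Township ($185,500); residual $572,650 reallocated over remaining assessed value 1,144,011.
Redistributed shares: Granite Borough 94,251.08 → $94,250; North Precinct 408,345.58 → $408,350; Garrison District 70,053.34 → $70,050.

Granite Borough: $94,250 · North Precinct: $408,350 · East Township: $185,500 · Garrison District: $70,050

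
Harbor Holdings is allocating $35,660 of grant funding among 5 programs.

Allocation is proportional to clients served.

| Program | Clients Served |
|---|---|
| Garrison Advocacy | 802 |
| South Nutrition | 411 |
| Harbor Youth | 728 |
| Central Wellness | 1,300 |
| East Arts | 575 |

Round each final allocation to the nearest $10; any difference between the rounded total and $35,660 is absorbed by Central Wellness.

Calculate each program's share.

Combined clients served = 3,816.
Proportional shares: Garrison Advocacy 802/3,816 × $35,660 = 7,494.58; South Nutrition 411/3,816 × $35,660 = 3,840.74; Harbor Youth 728/3,816 × $35,660 = 6,803.06; Central Wellness 1,300/3,816 × $35,660 = 12,148.32; East Arts 575/3,816 × $35,660 = 5,373.30.
After rounding ($10): Garrison Advocacy $7,490; South Nutrition $3,840; Harbor Youth $6,800; Central Wellness $12,150; East Arts $5,370. Sum = $35,650.
Difference $35,660 − $35,650 = +$10 applied to Central Wellness: Central Wellness becomes $12,160.

Garrison Advocacy: $7,490 | South Nutrition: $3,840 | Harbor Youth: $6,800 | Central Wellness: $12,160 | East Arts: $5,370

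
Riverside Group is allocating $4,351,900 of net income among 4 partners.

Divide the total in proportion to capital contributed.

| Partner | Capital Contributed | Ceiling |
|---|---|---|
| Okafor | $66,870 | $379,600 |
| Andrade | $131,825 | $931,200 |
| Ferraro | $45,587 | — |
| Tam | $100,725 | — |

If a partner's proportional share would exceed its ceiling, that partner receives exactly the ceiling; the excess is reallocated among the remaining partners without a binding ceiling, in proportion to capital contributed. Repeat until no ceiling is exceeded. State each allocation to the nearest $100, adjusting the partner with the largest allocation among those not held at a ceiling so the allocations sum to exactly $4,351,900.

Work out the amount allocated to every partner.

Okafor: $379,600; Andrade: $931,200; Ferraro: $947,500; Tam: $2,093,600

Total capital contributed = 345,007.
Unconstrained shares: Okafor 843,494.63; Andrade 1,662,833.56; Ferraro 575,032.00; Tam 1,270,539.81.
Cap binds for Okafor ($379,600), Andrade ($931,200); balance $3,041,100 reallocated over remaining capital contributed 146,312.
Remaining shares: Ferraro 947,527.38 → $947,500; Tam 2,093,572.62 → $2,093,600.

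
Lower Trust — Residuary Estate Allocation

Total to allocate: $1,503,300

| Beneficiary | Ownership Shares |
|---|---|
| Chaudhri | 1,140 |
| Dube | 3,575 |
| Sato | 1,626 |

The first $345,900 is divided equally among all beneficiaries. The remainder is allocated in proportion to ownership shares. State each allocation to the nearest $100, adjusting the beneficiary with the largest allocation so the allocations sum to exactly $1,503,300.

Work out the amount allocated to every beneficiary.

Chaudhri: $323,400; Dube: $767,800; Sato: $412,100

Equal tier: $345,900 ÷ 3 = $115,300 apiece.
Remainder $1,157,400 by ownership shares (total 6,341): Chaudhri 208,080.11 → $208,100; Dube 652,531.94 → $652,500; Sato 296,787.95 → $296,800.
Totals: Chaudhri $115,300 + $208,100 = $323,400; Dube $115,300 + $652,500 = $767,800; Sato $115,300 + $296,800 = $412,100.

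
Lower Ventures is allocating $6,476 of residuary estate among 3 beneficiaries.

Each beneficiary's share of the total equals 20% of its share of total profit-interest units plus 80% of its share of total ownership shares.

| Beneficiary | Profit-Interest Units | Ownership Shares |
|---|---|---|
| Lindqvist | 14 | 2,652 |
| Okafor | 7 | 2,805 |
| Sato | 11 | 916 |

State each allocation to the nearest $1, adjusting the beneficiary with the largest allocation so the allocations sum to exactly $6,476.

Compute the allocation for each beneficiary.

Lindqvist: $2,722; Okafor: $2,564; Sato: $1,190

Totals — profit-interest units 32, ownership shares 6,373.
Composite weights (20% profit-interest units + 80% ownership shares): Lindqvist 0.4204; Okafor 0.3959; Sato 0.1837.
Unrounded shares: Lindqvist 2,722.54; Okafor 2,563.59; Sato 1,189.87.
Rounded to nearest $1: Lindqvist $2,723; Okafor $2,564; Sato $1,190. Sum = $6,477.
Difference $6,476 − $6,477 = −$1 applied to largest allocation (Lindqvist): Lindqvist becomes $2,722.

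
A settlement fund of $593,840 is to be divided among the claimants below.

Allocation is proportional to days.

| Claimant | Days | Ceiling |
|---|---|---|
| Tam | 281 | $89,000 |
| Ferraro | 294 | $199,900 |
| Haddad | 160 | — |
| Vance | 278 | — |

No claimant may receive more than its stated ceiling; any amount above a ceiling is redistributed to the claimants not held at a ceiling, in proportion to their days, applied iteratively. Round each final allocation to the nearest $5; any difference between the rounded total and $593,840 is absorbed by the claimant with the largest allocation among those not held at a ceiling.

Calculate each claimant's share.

Tam: $89,000 · Ferraro: $199,900 · Haddad: $111,395 · Vance: $193,545

Combined days = 1,013.
Pro-rata shares before constraints: Tam 164,727.58; Ferraro 172,348.43; Haddad 93,795.06; Vance 162,968.92.
Cap binds for Tam ($89,000); balance $504,840 reallocated over remaining days 732.
Cap binds for Ferraro ($199,900); balance $304,940 reallocated over remaining days 438.
Redistributed shares: Haddad 111,393.61 → $111,395; Vance 193,546.39 → $193,545.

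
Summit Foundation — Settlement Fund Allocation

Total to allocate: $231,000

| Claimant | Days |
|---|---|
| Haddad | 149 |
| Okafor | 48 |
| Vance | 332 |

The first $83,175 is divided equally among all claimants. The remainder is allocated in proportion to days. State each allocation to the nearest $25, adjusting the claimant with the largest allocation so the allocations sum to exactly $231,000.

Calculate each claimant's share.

Haddad: $69,350 | Okafor: $41,150 | Vance: $120,500

$83,175 shared equally gives $27,725 per claimant.
Remainder $147,825 by days (total 529): Haddad 41,636.91 → $41,625; Okafor 13,413.23 → $13,425; Vance 92,774.86 → $92,775.
Totals: Haddad $27,725 + $41,625 = $69,350; Okafor $27,725 + $13,425 = $41,150; Vance $27,725 + $92,775 = $120,500.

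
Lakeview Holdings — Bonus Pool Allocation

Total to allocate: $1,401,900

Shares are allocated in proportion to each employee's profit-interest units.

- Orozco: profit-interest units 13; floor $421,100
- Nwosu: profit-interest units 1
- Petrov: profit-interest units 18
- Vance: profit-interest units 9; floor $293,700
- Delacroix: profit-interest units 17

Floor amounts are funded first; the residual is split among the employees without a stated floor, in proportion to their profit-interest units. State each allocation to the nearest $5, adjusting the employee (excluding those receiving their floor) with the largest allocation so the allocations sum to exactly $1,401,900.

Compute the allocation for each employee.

Orozco: $421,100 | Nwosu: $19,085 | Petrov: $343,550 | Vance: $293,700 | Delacroix: $324,465

Minimums first: Orozco $421,100; Vance $293,700. Balance $687,100.
Balance split over remaining profit-interest units 36: Nwosu 19,086.11 → $19,085; Petrov 343,550.00 → $343,550; Delacroix 324,463.89 → $324,465.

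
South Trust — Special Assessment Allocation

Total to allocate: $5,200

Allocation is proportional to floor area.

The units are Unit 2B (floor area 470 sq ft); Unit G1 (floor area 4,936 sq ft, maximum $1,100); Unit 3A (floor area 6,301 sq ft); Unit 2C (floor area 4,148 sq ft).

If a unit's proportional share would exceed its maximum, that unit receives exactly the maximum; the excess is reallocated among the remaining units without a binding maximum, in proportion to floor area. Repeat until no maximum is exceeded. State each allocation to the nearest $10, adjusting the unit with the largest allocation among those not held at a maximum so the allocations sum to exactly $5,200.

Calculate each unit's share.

Unit 2B: $180 | Unit G1: $1,100 | Unit 3A: $2,360 | Unit 2C: $1,560

Total floor area = 15,855.
Unconstrained shares: Unit 2B 154.15; Unit G1 1,618.87; Unit 3A 2,066.55; Unit 2C 1,360.43.
Cap binds for Unit G1 ($1,100); balance $4,100 reallocated over remaining floor area 10,919.
Redistributed shares: Unit 2B 176.48 → $180; Unit 3A 2,365.98 → $2,370; Unit 2C 1,557.54 → $1,560.
Rounding difference −$10 applied to Unit 3A → $2,360.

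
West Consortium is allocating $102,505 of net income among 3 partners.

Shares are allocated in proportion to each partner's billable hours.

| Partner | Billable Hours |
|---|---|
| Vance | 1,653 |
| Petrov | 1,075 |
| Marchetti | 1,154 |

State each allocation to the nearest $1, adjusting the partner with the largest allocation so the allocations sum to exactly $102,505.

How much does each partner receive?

Vance: $43,647 · Petrov: $28,386 · Marchetti: $30,472

Billable hours total: 3,882.
Proportional shares: Vance 1,653/3,882 × $102,505 = 43,647.80; Petrov 1,075/3,882 × $102,505 = 28,385.59; Marchetti 1,154/3,882 × $102,505 = 30,471.60.
After rounding ($1): Vance $43,648; Petrov $28,386; Marchetti $30,472. Sum = $102,506.
Difference $102,505 − $102,506 = −$1 applied to largest allocation (Vance): Vance becomes $43,647.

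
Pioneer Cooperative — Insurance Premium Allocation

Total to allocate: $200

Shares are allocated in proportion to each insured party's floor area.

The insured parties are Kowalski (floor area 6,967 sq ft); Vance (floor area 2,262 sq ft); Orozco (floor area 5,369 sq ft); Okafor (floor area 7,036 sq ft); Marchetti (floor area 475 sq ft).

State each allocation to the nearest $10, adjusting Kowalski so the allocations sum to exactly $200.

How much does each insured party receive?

Kowalski: $70; Vance: $20; Orozco: $50; Okafor: $60; Marchetti: $0

Sum of floor area: 22,109.
Pro-rata amounts: Kowalski 6,967/22,109 × $200 = 63.02; Vance 2,262/22,109 × $200 = 20.46; Orozco 5,369/22,109 × $200 = 48.57; Okafor 7,036/22,109 × $200 = 63.65; Marchetti 475/22,109 × $200 = 4.30.
At nearest $10: Kowalski $60; Vance $20; Orozco $50; Okafor $60; Marchetti $0. Sum = $190.
Difference $200 − $190 = +$10 applied to Kowalski: Kowalski becomes $70.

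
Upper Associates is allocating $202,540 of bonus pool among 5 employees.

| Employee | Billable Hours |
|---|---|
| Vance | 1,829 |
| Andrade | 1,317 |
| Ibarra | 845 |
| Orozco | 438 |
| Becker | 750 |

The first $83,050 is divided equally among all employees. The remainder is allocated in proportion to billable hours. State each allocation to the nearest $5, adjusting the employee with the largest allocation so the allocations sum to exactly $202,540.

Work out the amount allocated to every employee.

Vance: $58,810 · Andrade: $46,995 · Ibarra: $36,105 · Orozco: $26,715 · Becker: $33,915

$83,050 shared equally gives $16,610 per employee.
Remainder $119,490 by billable hours (total 5,179): Vance 42,198.73 → $42,200; Andrade 30,385.85 → $30,385; Ibarra 19,495.86 → $19,495; Orozco 10,105.55 → $10,105; Becker 17,304.02 → $17,305.
Totals: Vance $16,610 + $42,200 = $58,810; Andrade $16,610 + $30,385 = $46,995; Ibarra $16,610 + $19,495 = $36,105; Orozco $16,610 + $10,105 = $26,715; Becker $16,610 + $17,305 = $33,915.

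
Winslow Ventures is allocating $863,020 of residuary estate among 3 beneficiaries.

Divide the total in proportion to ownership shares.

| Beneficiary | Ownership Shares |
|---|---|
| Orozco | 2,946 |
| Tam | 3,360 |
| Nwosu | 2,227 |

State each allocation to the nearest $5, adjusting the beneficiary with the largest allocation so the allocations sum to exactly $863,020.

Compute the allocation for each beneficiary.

Ownership shares total: 8,533.
Proportional shares: Orozco 2,946/8,533 × $863,020 = 297,955.81; Tam 3,360/8,533 × $863,020 = 339,827.40; Nwosu 2,227/8,533 × $863,020 = 225,236.79.
After rounding ($5): Orozco $297,955; Tam $339,825; Nwosu $225,235. Sum = $863,015.
Difference $863,020 − $863,015 = +$5 applied to largest allocation (Tam): Tam becomes $339,830.

Orozco: $297,955 | Tam: $339,830 | Nwosu: $225,235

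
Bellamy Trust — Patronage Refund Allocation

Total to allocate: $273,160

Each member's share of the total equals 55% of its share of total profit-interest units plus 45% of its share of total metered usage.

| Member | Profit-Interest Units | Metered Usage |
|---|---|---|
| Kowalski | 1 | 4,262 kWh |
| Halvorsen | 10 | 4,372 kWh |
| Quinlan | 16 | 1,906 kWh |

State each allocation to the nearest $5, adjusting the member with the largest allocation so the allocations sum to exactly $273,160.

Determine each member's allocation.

Profit-interest units total 27; metered usage total 10,540.
Combined weights (55% profit-interest units + 45% metered usage): Kowalski 0.2023; Halvorsen 0.3904; Quinlan 0.4073.
Unrounded shares: Kowalski 55,269.64; Halvorsen 106,631.84; Quinlan 111,258.52.
After rounding ($5): Kowalski $55,270; Halvorsen $106,630; Quinlan $111,260. Sum = $273,160.
No rounding difference to absorb.

Kowalski: $55,270; Halvorsen: $106,630; Quinlan: $111,260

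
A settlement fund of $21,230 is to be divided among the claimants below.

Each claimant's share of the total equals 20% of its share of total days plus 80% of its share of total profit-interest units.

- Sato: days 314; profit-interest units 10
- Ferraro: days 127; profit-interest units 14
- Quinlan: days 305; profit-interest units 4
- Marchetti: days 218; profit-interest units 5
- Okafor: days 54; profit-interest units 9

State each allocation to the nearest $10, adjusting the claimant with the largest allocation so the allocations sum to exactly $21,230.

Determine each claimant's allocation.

Sato: $5,350; Ferraro: $6,200; Quinlan: $2,890; Marchetti: $2,930; Okafor: $3,860

Days total 1,018; profit-interest units total 42.
Combined weights (20% days + 80% profit-interest units): Sato 0.2522; Ferraro 0.2916; Quinlan 0.1361; Marchetti 0.1381; Okafor 0.1820.
Pro-rata amounts: Sato 5,353.48; Ferraro 6,191.04; Quinlan 2,889.66; Marchetti 2,931.17; Okafor 3,864.66.
After rounding ($10): Sato $5,350; Ferraro $6,190; Quinlan $2,890; Marchetti $2,930; Okafor $3,860. Sum = $21,220.
Difference $21,230 − $21,220 = +$10 applied to largest allocation (Ferraro): Ferraro becomes $6,200.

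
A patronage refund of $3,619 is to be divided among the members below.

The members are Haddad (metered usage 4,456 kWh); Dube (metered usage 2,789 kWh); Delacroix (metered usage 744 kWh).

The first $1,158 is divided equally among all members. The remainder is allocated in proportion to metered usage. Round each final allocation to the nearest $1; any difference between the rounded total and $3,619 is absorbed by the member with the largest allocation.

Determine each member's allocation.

Haddad: $1,759; Dube: $1,245; Delacroix: $615

$1,158 shared equally gives $386 per member.
Remainder $2,461 by metered usage (total 7,989): Haddad 1,372.66 → $1,373; Dube 859.15 → $859; Delacroix 229.19 → $229.
Totals: Haddad $386 + $1,373 = $1,759; Dube $386 + $859 = $1,245; Delacroix $386 + $229 = $615.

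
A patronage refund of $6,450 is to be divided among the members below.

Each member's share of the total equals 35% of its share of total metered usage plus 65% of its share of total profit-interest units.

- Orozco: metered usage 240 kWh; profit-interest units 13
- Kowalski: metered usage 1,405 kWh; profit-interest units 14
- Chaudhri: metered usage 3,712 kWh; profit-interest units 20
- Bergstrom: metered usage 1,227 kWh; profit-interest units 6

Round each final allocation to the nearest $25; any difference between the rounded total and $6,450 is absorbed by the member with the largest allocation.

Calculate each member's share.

Orozco: $1,100; Kowalski: $1,600; Chaudhri: $2,850; Bergstrom: $900

Totals — metered usage 6,584, profit-interest units 53.
Blended shares (35% metered usage + 65% profit-interest units): Orozco 0.1722; Kowalski 0.2464; Chaudhri 0.4426; Bergstrom 0.1388.
Pro-rata amounts: Orozco 1,110.64; Kowalski 1,589.19; Chaudhri 2,854.83; Bergstrom 895.33.
Rounded to nearest $25: Orozco $1,100; Kowalski $1,600; Chaudhri $2,850; Bergstrom $900. Sum = $6,450.
No rounding difference to absorb.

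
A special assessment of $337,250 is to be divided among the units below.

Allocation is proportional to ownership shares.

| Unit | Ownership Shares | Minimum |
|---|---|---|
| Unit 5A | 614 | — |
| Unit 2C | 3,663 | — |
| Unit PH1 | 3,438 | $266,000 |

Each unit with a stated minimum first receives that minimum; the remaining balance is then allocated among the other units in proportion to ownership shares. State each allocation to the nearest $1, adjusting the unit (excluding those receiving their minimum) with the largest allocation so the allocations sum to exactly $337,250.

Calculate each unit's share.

Minimums first: Unit PH1 $266,000. Balance $71,250.
Balance split over remaining ownership shares 4,277: Unit 5A 10,228.55 → $10,229; Unit 2C 61,021.45 → $61,021.

Unit 5A: $10,229 | Unit 2C: $61,021 | Unit PH1: $266,000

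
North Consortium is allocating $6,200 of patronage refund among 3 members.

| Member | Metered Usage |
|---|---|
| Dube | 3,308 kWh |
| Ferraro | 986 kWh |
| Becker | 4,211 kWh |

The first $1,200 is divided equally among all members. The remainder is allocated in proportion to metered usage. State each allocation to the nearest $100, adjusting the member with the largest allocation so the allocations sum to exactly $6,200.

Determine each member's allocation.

Equal tier: $1,200 ÷ 3 = $400 apiece.
Remainder $5,000 by metered usage (total 8,505): Dube 1,944.74 → $1,900; Ferraro 579.66 → $600; Becker 2,475.60 → $2,500.
Totals: Dube $400 + $1,900 = $2,300; Ferraro $400 + $600 = $1,000; Becker $400 + $2,500 = $2,900.

Dube: $2,300 · Ferraro: $1,000 · Becker: $2,900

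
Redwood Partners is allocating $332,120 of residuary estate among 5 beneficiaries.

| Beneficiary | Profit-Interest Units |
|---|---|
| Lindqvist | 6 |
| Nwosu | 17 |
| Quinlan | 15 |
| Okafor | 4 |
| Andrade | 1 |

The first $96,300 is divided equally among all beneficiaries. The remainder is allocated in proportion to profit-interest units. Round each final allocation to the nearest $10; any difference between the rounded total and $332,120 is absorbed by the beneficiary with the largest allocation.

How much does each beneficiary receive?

$96,300 shared equally gives $19,260 per beneficiary.
Remainder $235,820 by profit-interest units (total 43): Lindqvist 32,905.12 → $32,910; Nwosu 93,231.16 → $93,230; Quinlan 82,262.79 → $82,260; Okafor 21,936.74 → $21,940; Andrade 5,484.19 → $5,480.
Totals: Lindqvist $19,260 + $32,910 = $52,170; Nwosu $19,260 + $93,230 = $112,490; Quinlan $19,260 + $82,260 = $101,520; Okafor $19,260 + $21,940 = $41,200; Andrade $19,260 + $5,480 = $24,740.

Lindqvist: $52,170 · Nwosu: $112,490 · Quinlan: $101,520 · Okafor: $41,200 · Andrade: $24,740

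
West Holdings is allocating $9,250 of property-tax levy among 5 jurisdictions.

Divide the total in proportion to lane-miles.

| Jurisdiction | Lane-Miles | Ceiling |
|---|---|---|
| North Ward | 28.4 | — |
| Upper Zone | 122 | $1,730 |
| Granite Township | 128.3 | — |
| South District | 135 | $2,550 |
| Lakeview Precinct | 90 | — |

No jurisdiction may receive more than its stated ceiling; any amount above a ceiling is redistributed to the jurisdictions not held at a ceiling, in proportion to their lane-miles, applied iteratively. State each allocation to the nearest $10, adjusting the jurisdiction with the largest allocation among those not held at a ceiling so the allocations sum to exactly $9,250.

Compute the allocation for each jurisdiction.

North Ward: $570 · Upper Zone: $1,730 · Granite Township: $2,590 · South District: $2,550 · Lakeview Precinct: $1,810

Lane-miles total: 503.7.
Unconstrained shares: North Ward 521.54; Upper Zone 2,240.42; Granite Township 2,356.11; South District 2,479.15; Lakeview Precinct 1,652.77.
Held at cap: Upper Zone ($1,730); balance $7,520 reallocated over remaining lane-miles 381.7.
Held at cap: South District ($2,550); balance $4,970 reallocated over remaining lane-miles 246.7.
Remaining shares: North Ward 572.14 → $570; Granite Township 2,584.72 → $2,580; Lakeview Precinct 1,813.13 → $1,810.
Rounding difference +$10 applied to Granite Township → $2,590.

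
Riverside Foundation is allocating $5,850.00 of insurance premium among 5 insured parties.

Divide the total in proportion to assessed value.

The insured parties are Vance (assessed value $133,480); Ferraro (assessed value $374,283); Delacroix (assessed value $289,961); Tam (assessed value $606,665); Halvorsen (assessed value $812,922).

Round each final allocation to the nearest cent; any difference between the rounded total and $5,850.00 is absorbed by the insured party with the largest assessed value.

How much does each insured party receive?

Vance: $352.16 | Ferraro: $987.48 | Delacroix: $765.01 | Tam: $1,600.58 | Halvorsen: $2,144.77

Sum of assessed value: 133,480 + 374,283 + 289,961 + 606,665 + 812,922 = 2,217,311.
Pro-rata amounts: Vance 352.1644; Ferraro 987.4824; Delacroix 765.0130; Tam 1,600.5830; Halvorsen 2,144.7572.
After rounding (cent): Vance $352.16; Ferraro $987.48; Delacroix $765.01; Tam $1,600.58; Halvorsen $2,144.76. Sum = $5,849.99.
Difference $5,850.00 − $5,849.99 = +$0.01 applied to largest assessed value (Halvorsen): Halvorsen becomes $2,144.77.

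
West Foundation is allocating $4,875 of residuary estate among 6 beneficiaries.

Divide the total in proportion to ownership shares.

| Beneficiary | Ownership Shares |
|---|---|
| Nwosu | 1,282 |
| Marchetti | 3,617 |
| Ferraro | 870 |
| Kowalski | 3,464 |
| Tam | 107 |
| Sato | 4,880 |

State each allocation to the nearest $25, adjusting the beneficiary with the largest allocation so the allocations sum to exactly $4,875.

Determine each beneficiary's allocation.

Total ownership shares = 14,220.
Proportional shares: Nwosu 1,282/14,220 × $4,875 = 439.50; Marchetti 3,617/14,220 × $4,875 = 1,240.01; Ferraro 870/14,220 × $4,875 = 298.26; Kowalski 3,464/14,220 × $4,875 = 1,187.55; Tam 107/14,220 × $4,875 = 36.68; Sato 4,880/14,220 × $4,875 = 1,673.00.
At nearest $25: Nwosu $450; Marchetti $1,250; Ferraro $300; Kowalski $1,200; Tam $25; Sato $1,675. Sum = $4,900.
Difference $4,875 − $4,900 = −$25 applied to largest allocation (Sato): Sato becomes $1,650.

Nwosu: $450 | Marchetti: $1,250 | Ferraro: $300 | Kowalski: $1,200 | Tam: $25 | Sato: $1,650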